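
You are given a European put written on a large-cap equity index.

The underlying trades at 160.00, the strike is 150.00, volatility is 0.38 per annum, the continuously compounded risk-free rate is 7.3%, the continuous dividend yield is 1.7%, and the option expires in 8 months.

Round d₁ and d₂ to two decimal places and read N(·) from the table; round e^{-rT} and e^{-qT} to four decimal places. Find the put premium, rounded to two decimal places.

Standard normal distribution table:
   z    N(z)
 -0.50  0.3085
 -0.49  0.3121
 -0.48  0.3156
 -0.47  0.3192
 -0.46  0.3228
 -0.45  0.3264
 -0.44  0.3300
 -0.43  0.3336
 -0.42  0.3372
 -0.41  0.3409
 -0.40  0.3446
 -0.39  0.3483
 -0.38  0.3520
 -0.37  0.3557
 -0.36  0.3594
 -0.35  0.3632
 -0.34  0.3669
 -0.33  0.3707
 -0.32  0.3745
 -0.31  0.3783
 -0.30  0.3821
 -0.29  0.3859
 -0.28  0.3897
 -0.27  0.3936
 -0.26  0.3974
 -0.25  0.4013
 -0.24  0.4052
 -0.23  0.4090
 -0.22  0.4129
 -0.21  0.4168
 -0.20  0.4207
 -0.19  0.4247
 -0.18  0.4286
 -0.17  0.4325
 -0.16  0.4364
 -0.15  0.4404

T = 0.6667;  σ√T = 0.3103
d₁ = [ln(160/150) + (0.073 − 0.017 + ½·0.38²)·0.6667] / (σ√T) = (0.0645 + 0.0855) / 0.3103 = 0.4835 ≈ 0.48
d₂ = 0.4835 − 0.3103 = 0.1732 ≈ 0.17
e^(−qT) = e^(−0.017·0.6667) = 0.9887;  e^(−rT) = e^(−0.073·0.6667) = 0.9525
P = 150·0.9525·N(-0.17) − 160·0.9887·N(-0.48) = 150·0.9525·0.4325 − 160·0.9887·0.3156 = 61.7934 − 49.9254 = 11.8680

11.87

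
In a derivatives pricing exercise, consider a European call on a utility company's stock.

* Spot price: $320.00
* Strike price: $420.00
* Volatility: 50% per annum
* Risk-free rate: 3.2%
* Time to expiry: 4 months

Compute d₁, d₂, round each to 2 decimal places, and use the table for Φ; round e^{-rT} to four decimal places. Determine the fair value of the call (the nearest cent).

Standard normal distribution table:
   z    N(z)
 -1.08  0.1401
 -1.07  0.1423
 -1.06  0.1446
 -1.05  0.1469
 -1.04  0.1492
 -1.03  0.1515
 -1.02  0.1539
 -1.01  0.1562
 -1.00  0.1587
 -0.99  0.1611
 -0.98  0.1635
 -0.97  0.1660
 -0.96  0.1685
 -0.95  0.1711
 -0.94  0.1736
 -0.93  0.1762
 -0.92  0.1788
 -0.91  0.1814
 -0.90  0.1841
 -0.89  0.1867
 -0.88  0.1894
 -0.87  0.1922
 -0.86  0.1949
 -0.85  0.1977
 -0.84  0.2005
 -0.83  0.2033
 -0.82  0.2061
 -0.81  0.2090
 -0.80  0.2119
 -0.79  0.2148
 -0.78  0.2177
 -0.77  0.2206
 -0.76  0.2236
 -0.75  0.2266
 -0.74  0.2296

$10.51

T = 0.3333;  σ√T = 0.2887
d₁ = [ln(320/420) + (0.032 + ½·0.5²)·0.3333] / (σ√T) = (-0.2719 + 0.0523) / 0.2887 = -0.7607 ⇒ -0.76
d₂ = -0.7607 − 0.2887 = -1.0494 ⇒ -1.05
exp(−rT) = exp(−0.032·0.3333) = 0.9894
N(d₁) = N(-0.76) = 0.2236;  N(d₂) = N(-1.05) = 0.1469
C = 320·0.2236 − 420·0.9894·0.1469 = 71.5520 − 61.0440 = 10.5080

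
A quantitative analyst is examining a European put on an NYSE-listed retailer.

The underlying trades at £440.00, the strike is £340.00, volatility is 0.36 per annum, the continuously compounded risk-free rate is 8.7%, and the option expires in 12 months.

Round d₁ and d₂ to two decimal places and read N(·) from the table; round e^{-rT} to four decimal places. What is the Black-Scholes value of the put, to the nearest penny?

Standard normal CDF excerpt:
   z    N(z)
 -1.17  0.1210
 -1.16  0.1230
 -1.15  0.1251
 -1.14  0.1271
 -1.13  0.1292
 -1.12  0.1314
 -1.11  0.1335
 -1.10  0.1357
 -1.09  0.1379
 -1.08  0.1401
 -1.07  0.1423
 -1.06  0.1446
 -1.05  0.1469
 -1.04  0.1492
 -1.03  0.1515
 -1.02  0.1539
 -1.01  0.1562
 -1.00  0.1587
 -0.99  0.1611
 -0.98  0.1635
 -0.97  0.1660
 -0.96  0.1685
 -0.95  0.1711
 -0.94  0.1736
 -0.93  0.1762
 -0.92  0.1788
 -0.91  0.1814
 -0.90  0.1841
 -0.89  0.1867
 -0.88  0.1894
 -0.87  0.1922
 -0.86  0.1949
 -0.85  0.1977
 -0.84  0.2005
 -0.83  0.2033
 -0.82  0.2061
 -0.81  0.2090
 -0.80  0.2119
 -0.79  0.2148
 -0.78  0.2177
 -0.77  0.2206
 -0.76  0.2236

£11.93

σ√T = 0.36 × 1.0000 = 0.3600
d₁ = [ln(440/340) + (0.087 + 0.36²/2)·1] / 0.3600 = [0.2578 + 0.1518] / 0.3600 = 1.1379 → 1.14
d₂ = d₁ − σ√T = 1.1379 − 0.3600 = 0.7779 → 0.78
e^(−rT) = e^(−0.087·1) = 0.9167
N(−d₂) = N(-0.78) = 0.2177;  N(−d₁) = N(-1.14) = 0.1271
P = 340·0.9167·0.2177 − 440·0.1271 = 67.8523 − 55.9240 = 11.9283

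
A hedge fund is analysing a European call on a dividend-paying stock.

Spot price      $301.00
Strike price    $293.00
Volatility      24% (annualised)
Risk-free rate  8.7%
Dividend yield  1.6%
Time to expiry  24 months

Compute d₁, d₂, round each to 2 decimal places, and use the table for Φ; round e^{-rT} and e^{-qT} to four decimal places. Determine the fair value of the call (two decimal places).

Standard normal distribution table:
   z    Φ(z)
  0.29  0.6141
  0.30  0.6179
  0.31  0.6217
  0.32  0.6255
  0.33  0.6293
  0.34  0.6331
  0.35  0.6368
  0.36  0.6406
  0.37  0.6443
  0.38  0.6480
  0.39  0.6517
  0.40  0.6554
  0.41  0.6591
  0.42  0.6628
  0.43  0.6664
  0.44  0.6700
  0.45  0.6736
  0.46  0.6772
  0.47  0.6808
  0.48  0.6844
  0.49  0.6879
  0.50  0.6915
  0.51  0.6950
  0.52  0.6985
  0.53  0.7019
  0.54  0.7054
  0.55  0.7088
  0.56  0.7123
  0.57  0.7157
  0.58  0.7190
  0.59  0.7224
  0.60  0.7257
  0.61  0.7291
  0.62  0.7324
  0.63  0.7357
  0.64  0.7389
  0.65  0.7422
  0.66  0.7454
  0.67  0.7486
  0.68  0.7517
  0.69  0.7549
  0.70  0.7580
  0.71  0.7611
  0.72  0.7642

T = 2;  σ√T = 0.3394
d₁ = [ln(301/293) + (0.087 − 0.016 + 0.24²/2)·2] / 0.3394 = [0.0269 + 0.1996] / 0.3394 = 0.6674 → 0.67
d₂ = d₁ − σ√T = 0.6674 − 0.3394 = 0.3280 → 0.33
e^(−qT) = e^(−0.016·2) = 0.9685;  e^(−rT) = e^(−0.087·2) = 0.8403
N(d₁) = N(0.67) = 0.7486;  N(d₂) = N(0.33) = 0.6293
C = 301·0.9685·0.7486 − 293·0.8403·0.6293 = 218.2307 − 154.9386 = 63.2921

$63.29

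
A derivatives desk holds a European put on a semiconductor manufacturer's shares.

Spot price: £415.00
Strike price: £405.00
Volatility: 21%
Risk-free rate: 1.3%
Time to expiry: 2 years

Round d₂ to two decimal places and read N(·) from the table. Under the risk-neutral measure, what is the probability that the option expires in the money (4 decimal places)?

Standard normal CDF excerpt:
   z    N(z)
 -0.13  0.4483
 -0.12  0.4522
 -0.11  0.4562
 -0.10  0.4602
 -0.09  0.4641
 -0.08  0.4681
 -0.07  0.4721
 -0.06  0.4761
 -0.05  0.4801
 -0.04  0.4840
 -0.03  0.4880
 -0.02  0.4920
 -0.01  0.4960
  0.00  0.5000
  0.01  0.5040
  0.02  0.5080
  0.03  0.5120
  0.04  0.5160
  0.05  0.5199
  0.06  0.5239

T = 2;  σ√T = 0.2970
ln(S/K) + (r + σ²/2)T = ln(415/405) + (0.013 + 0.21²/2)·2 = 0.0244 + 0.0701 = 0.0945
d₁ = 0.0945 / 0.2970 = 0.3182 → 0.32
d₂ = d₁ − σ√T = 0.3182 − 0.2970 = 0.0212 → 0.02
Risk-neutral Pr[S_T < K] = N(−d₂) = N(-0.02) = 0.4920

0.4920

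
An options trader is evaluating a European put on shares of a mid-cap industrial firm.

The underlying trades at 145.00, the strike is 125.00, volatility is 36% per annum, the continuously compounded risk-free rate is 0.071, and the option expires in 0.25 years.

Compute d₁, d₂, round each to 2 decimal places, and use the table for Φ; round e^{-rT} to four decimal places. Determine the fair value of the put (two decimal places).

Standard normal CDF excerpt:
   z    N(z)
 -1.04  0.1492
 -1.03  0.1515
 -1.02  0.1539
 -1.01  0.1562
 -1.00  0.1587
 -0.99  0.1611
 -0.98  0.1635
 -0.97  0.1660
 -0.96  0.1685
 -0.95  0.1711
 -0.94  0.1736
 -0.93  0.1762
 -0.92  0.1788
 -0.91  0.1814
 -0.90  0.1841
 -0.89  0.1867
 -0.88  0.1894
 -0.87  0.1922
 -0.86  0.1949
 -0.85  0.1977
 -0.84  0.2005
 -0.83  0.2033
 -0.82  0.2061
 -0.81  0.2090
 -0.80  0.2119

T = 0.25;  σ√T = 0.1800
d₁ = [ln(145/125) + (0.071 + 0.36²/2)·0.25] / 0.1800 = [0.1484 + 0.0339] / 0.1800 = 1.0132 → 1.01
d₂ = d₁ − σ√T = 1.0132 − 0.1800 = 0.8332 → 0.83
exp(−rT) = exp(−0.071·0.25) = 0.9824
N(−d₂) = N(-0.83) = 0.2033;  N(−d₁) = N(-1.01) = 0.1562
P = 125·0.9824·0.2033 − 145·0.1562 = 24.9652 − 22.6490 = 2.3162

2.32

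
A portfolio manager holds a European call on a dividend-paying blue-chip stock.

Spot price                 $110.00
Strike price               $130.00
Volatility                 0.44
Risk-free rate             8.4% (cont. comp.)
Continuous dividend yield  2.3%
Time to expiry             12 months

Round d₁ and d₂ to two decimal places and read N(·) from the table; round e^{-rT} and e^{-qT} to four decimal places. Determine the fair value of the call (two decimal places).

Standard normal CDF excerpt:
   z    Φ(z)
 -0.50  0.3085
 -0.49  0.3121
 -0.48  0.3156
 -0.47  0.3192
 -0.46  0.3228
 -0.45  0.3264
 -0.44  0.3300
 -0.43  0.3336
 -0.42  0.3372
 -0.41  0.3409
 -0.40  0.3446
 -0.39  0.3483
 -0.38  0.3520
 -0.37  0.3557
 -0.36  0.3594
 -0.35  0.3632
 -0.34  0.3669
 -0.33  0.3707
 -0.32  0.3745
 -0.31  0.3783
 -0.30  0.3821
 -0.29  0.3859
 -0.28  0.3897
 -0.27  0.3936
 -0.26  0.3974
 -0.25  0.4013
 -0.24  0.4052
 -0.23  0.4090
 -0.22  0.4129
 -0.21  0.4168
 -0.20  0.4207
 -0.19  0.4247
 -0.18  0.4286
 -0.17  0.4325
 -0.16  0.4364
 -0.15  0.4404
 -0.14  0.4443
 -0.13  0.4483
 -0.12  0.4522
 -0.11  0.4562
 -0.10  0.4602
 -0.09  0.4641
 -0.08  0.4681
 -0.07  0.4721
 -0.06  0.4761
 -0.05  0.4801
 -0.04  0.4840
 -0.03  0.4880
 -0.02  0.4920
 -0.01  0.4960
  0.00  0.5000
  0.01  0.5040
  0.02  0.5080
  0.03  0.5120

$14.31

σ√T = 0.44·√1 = 0.4400
d₁ = [ln(110/130) + (0.084 − 0.023 + ½·0.44²)·1] / (σ√T) = (-0.1671 + 0.1578) / 0.4400 = -0.0210 which rounds to -0.02
d₂ = -0.0210 − 0.4400 = -0.4610 which rounds to -0.46
exp(−qT) = exp(−0.023·1) = 0.9773;  exp(−rT) = exp(−0.084·1) = 0.9194
N(d₁) = N(-0.02) = 0.4920;  N(d₂) = N(-0.46) = 0.3228
C = 110·0.9773·0.4920 − 130·0.9194·0.3228 = 52.8915 − 38.5817 = 14.3098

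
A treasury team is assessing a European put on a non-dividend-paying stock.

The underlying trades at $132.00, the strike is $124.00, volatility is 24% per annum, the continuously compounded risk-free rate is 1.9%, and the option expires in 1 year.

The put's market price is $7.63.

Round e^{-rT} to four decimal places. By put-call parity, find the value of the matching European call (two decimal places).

$17.96

e^(−rT) = e^(−0.019·1) = 0.9812
Put-call parity: C − P = S − K·e^(−rT) = 132 − 124·0.9812 = 132 − 121.6688 = 10.3312
C = P + (C − P) = 7.63 + (10.3312) = 17.9612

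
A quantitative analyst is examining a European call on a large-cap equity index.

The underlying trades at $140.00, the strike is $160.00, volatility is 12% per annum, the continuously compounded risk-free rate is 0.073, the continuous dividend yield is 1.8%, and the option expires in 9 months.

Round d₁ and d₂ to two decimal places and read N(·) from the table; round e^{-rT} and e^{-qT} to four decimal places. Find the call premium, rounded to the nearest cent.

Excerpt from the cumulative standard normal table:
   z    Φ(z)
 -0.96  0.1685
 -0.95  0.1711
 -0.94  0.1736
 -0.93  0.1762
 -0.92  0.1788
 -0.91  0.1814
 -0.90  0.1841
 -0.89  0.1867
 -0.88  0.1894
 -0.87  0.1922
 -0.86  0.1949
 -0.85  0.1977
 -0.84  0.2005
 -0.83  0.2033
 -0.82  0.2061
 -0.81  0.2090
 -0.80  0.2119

$1.40

T = 0.75;  σ√T = 0.1039
d₁ = [ln(140/160) + (0.073 − 0.018 + ½·0.12²)·0.75] / (σ√T) = (-0.1335 + 0.0466) / 0.1039 = -0.8360 ≈ -0.84
d₂ = -0.8360 − 0.1039 = -0.9399 ≈ -0.94
exp(−qT) = exp(−0.018·0.75) = 0.9866;  exp(−rT) = exp(−0.073·0.75) = 0.9467
N(d₁) = N(-0.84) = 0.2005;  N(d₂) = N(-0.94) = 0.1736
C = 140·0.9866·0.2005 − 160·0.9467·0.1736 = 27.6939 − 26.2955 = 1.3983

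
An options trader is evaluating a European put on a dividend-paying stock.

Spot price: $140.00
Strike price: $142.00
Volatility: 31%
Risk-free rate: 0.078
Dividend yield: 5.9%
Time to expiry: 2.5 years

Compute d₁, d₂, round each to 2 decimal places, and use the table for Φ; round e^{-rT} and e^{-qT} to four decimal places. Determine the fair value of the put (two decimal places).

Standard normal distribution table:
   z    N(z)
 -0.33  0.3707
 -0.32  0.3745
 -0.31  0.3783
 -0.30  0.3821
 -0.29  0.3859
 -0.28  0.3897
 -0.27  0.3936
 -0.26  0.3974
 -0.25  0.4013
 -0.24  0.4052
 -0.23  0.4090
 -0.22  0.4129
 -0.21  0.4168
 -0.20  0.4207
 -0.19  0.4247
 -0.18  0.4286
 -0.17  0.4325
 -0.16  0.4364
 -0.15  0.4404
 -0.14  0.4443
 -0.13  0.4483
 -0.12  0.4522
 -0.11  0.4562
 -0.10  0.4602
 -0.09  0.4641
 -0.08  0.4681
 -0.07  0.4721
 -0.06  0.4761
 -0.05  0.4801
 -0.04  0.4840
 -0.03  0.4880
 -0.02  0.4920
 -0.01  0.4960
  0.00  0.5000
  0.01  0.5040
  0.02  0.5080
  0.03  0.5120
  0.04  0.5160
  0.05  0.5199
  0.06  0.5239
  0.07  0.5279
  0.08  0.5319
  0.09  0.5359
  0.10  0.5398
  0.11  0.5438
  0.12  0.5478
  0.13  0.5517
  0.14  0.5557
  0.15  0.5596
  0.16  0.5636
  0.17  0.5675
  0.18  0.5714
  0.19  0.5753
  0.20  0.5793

σ√T = 0.31 × 1.5811 = 0.4902
d₁ = [ln(140/142) + (0.078 − 0.059 + 0.31²/2)·2.5] / 0.4902 = [-0.0142 + 0.1676] / 0.4902 = 0.3130 which rounds to 0.31
d₂ = d₁ − σ√T = 0.3130 − 0.4902 = -0.1771 which rounds to -0.18
exp(−qT) = exp(−0.059·2.5) = 0.8629;  exp(−rT) = exp(−0.078·2.5) = 0.8228
N(−d₂) = N(0.18) = 0.5714;  N(−d₁) = N(-0.31) = 0.3783
P = 142·0.8228·0.5714 − 140·0.8629·0.3783 = 66.7610 − 45.7009 = 21.0601

$21.06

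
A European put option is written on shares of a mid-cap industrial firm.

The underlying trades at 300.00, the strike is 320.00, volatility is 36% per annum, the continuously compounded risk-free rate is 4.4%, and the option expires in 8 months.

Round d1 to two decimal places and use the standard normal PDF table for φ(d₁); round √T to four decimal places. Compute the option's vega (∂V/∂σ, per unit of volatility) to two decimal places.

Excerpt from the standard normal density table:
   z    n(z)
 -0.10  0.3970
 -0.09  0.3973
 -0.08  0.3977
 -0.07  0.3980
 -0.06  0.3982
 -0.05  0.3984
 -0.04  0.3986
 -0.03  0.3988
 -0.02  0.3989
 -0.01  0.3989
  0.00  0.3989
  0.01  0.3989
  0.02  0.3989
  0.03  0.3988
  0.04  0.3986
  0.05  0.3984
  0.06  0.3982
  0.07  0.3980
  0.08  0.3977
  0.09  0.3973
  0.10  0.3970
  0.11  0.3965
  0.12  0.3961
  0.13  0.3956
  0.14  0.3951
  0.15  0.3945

T = 0.6667;  σ√T = 0.2939
d₁ = [ln(300/320) + (0.044 + 0.36²/2)·0.6667] / 0.2939 = [-0.0645 + 0.0725] / 0.2939 = 0.0272 → 0.03
√T = √0.6667 = 0.8165
φ(d₁) = φ(0.03) = 0.3988
vega = S·φ(d₁)·√T = 300·0.3988·0.8165 = 97.6861

97.69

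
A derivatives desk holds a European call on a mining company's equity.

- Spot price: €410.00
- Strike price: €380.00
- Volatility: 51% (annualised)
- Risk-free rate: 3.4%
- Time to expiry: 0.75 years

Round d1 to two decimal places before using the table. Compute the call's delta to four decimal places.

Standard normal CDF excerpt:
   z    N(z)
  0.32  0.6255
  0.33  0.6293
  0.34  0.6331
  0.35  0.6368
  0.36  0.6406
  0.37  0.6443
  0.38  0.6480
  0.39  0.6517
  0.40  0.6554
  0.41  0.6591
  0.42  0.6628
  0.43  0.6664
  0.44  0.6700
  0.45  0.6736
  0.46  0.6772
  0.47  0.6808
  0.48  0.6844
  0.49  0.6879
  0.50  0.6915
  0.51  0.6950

0.6736

T = 0.75;  σ√T = 0.4417
ln(S/K) + (r + σ²/2)T = ln(410/380) + (0.034 + 0.51²/2)·0.75 = 0.0760 + 0.1230 = 0.1990
d₁ = 0.1990 / 0.4417 = 0.4506 ≈ 0.45
N(d₁) = N(0.45) = 0.6736
Δ_call = N(d₁) = 0.6736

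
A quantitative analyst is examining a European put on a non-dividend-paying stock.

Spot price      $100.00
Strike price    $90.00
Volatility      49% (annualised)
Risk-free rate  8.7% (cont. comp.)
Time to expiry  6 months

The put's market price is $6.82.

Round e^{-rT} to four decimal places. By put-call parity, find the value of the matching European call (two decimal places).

e^(−rT) = e^(−0.087·0.5) = 0.9574
Put-call parity: C − P = S − K·e^(−rT) = 100 − 90·0.9574 = 100 − 86.1660 = 13.8340
C = P + (C − P) = 6.82 + (13.8340) = 20.6540

$20.65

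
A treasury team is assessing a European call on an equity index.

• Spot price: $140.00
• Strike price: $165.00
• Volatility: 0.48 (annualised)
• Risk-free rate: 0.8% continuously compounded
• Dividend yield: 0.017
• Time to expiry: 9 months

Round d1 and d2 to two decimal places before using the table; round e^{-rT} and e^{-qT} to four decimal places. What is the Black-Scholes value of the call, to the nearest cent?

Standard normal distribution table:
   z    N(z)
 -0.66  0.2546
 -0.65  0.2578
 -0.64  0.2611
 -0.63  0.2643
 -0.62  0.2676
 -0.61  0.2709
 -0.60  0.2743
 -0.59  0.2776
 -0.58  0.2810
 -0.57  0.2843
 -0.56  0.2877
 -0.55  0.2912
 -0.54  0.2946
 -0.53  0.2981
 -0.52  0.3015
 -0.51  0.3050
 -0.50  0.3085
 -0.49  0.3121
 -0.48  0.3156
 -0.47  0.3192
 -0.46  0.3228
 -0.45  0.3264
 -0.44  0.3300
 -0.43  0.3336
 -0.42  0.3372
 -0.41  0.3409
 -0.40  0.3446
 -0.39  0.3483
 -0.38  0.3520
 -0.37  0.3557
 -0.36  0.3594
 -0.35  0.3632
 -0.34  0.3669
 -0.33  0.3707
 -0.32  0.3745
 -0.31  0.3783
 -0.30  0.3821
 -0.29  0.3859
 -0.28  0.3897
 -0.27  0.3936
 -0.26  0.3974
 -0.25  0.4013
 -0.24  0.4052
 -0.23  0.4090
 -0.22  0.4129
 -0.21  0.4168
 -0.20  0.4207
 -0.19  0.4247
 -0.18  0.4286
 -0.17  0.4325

σ√T = 0.48 × 0.8660 = 0.4157
d₁ = [ln(140/165) + (0.008 − 0.017 + 0.48²/2)·0.75] / 0.4157 = [-0.1643 + 0.0796] / 0.4157 = -0.2036 which rounds to -0.20
d₂ = d₁ − σ√T = -0.2036 − 0.4157 = -0.6193 which rounds to -0.62
e^(−qT) = e^(−0.017·0.75) = 0.9873;  e^(−rT) = e^(−0.008·0.75) = 0.9940
N(d₁) = N(-0.20) = 0.4207;  N(d₂) = N(-0.62) = 0.2676
C = 140·0.9873·0.4207 − 165·0.9940·0.2676 = 58.1500 − 43.8891 = 14.2609

$14.26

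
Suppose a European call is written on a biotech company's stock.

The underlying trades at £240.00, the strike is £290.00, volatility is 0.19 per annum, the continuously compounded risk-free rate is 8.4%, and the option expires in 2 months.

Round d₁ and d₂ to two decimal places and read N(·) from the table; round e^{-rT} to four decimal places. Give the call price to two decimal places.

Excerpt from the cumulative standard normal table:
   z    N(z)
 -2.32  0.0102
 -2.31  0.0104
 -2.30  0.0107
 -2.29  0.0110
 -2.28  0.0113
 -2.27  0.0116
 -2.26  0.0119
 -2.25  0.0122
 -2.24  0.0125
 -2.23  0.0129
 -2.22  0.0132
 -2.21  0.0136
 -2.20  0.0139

£0.11

σ√T = 0.19 × 0.4082 = 0.0776
ln(S/K) + (r + σ²/2)T = ln(240/290) + (0.084 + 0.19²/2)·0.1667 = -0.1892 + 0.0170 = -0.1722
d₁ = -0.1722 / 0.0776 = -2.2204 → -2.22
d₂ = d₁ − σ√T = -2.2204 − 0.0776 = -2.2980 → -2.30
exp(−rT) = exp(−0.084·0.1667) = 0.9861
N(d₁) = N(-2.22) = 0.0132;  N(d₂) = N(-2.30) = 0.0107
C = 240·0.0132 − 290·0.9861·0.0107 = 3.1680 − 3.0599 = 0.1081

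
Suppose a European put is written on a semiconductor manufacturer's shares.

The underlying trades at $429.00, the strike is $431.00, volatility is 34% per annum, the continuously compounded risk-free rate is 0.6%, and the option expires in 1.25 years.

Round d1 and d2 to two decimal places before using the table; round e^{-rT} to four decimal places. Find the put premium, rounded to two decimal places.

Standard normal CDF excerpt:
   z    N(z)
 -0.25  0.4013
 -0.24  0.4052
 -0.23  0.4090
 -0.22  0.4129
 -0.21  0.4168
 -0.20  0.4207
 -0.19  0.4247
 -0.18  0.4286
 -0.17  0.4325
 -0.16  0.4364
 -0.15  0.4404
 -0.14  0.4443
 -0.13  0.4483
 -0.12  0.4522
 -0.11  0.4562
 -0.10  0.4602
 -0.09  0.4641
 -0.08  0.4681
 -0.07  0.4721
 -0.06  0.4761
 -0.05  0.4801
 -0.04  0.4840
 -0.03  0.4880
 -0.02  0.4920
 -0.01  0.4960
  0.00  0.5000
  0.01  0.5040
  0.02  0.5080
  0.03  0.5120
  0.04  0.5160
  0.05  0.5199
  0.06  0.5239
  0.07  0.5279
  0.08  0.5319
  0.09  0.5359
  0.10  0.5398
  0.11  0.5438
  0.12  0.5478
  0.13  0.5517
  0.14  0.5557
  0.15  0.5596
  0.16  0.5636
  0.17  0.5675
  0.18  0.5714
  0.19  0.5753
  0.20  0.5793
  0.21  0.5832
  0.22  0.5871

σ√T = 0.34·√1.25 = 0.3801
d₁ = [ln(429/431) + (0.006 + ½·0.34²)·1.25] / (σ√T) = (-0.0047 + 0.0798) / 0.3801 = 0.1976 ≈ 0.20
d₂ = 0.1976 − 0.3801 = -0.1826 ≈ -0.18
e^(−rT) = e^(−0.006·1.25) = 0.9925
N(−d₂) = N(0.18) = 0.5714;  N(−d₁) = N(-0.20) = 0.4207
P = 431·0.9925·0.5714 − 429·0.4207 = 244.4263 − 180.4803 = 63.9460

$63.95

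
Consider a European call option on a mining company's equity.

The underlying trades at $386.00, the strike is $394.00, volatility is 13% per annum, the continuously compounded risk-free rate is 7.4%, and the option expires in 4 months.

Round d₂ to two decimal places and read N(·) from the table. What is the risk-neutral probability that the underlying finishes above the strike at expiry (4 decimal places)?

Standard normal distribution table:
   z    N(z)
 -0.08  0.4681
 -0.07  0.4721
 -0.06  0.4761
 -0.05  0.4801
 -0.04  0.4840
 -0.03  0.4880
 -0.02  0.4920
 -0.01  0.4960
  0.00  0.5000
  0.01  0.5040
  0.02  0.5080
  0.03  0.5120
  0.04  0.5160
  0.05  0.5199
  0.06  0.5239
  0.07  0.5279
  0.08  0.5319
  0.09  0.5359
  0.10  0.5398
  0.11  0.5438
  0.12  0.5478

T = 0.3333;  σ√T = 0.0751
d₁ = [ln(386/394) + (0.074 + ½·0.13²)·0.3333] / (σ√T) = (-0.0205 + 0.0275) / 0.0751 = 0.0929 → 0.09
d₂ = 0.0929 − 0.0751 = 0.0178 → 0.02
Pr(exercise) under Q = N(d₂) = 0.5080

0.5080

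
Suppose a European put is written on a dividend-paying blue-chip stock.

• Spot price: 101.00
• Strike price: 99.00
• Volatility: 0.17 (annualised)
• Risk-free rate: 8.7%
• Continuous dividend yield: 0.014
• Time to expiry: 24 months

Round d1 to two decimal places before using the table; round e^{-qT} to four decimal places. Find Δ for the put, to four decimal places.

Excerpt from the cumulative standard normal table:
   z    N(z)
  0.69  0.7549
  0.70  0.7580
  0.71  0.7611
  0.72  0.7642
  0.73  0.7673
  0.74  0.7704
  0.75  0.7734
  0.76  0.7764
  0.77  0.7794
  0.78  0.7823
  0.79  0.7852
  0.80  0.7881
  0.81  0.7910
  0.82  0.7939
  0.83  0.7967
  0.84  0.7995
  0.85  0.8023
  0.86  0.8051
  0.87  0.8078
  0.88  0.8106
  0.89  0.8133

σ√T = 0.17 × 1.4142 = 0.2404
ln(S/K) + (r − q + σ²/2)T = ln(101/99) + (0.087 − 0.014 + 0.17²/2)·2 = 0.0200 + 0.1749 = 0.1949
d₁ = 0.1949 / 0.2404 = 0.8107 which rounds to 0.81
N(d₁) = N(0.81) = 0.7910
Δ_put = e^(−qT)·(N(d₁) − 1) = 0.9724·(0.7910 − 1) = -0.2032

-0.2032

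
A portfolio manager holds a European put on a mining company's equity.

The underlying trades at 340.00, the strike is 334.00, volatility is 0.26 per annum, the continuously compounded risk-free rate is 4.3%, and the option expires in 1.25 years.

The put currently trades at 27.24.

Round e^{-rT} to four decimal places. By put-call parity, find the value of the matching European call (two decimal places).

exp(−rT) = exp(−0.043·1.25) = 0.9477
Put-call parity: C − P = S − K·e^(−rT) = 340 − 334·0.9477 = 340 − 316.5318 = 23.4682
C = P + (C − P) = 27.24 + (23.4682) = 50.7082

50.71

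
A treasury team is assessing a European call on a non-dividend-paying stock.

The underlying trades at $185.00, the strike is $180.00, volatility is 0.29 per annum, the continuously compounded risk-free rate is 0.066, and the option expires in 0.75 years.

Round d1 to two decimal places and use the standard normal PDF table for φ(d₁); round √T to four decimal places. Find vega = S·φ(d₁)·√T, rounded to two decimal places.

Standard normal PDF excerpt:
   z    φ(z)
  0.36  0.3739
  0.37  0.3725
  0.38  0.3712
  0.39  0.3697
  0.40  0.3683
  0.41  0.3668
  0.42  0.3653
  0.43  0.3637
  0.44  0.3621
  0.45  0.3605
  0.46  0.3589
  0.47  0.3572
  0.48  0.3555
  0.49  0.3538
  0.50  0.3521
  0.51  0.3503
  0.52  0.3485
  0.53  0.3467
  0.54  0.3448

σ√T = 0.29 × 0.8660 = 0.2511
ln(S/K) + (r + σ²/2)T = ln(185/180) + (0.066 + 0.29²/2)·0.75 = 0.0274 + 0.0810 = 0.1084
d₁ = 0.1084 / 0.2511 = 0.4318 ≈ 0.43
√T = √0.75 = 0.8660
φ(d₁) = φ(0.43) = 0.3637
vega = S·φ(d₁)·√T = 185·0.3637·0.8660 = 58.2684

58.27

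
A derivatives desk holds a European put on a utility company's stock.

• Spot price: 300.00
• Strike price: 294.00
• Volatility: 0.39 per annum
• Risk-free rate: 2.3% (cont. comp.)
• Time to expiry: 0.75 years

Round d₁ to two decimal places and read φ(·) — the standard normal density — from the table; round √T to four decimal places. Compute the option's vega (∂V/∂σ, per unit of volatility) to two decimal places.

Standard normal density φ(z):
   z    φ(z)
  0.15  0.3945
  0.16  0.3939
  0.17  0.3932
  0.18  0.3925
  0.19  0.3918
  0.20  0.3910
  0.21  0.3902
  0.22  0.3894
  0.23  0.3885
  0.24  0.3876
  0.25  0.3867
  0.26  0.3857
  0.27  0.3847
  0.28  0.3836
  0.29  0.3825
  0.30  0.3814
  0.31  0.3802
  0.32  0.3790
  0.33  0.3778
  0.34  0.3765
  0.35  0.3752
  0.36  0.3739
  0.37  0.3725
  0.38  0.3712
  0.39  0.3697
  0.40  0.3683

99.66

T = 0.75;  σ√T = 0.3377
d₁ = [ln(300/294) + (0.023 + 0.39²/2)·0.75] / 0.3377 = [0.0202 + 0.0743] / 0.3377 = 0.2798 → 0.28
√T = √0.75 = 0.8660
φ(d₁) = φ(0.28) = 0.3836
vega = S·φ(d₁)·√T = 300·0.3836·0.8660 = 99.6593
(The call has the same vega.)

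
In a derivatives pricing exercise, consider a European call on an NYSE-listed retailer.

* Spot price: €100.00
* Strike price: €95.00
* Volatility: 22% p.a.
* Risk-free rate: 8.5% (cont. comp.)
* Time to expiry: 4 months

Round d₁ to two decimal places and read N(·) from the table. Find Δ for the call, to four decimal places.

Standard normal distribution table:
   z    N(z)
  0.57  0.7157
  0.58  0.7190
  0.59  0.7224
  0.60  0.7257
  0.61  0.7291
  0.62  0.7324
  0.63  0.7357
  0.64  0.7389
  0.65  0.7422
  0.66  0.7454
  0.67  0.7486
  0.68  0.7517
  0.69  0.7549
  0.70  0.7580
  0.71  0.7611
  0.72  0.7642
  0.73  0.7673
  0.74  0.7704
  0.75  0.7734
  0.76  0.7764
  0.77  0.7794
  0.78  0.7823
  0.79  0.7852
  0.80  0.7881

σ√T = 0.22·√0.3333 = 0.1270
d₁ = [ln(100/95) + (0.085 + 0.22²/2)·0.3333] / 0.1270 = [0.0513 + 0.0364] / 0.1270 = 0.6904 → 0.69
N(d₁) = N(0.69) = 0.7549
Δ_call = N(d₁) = 0.7549

0.7549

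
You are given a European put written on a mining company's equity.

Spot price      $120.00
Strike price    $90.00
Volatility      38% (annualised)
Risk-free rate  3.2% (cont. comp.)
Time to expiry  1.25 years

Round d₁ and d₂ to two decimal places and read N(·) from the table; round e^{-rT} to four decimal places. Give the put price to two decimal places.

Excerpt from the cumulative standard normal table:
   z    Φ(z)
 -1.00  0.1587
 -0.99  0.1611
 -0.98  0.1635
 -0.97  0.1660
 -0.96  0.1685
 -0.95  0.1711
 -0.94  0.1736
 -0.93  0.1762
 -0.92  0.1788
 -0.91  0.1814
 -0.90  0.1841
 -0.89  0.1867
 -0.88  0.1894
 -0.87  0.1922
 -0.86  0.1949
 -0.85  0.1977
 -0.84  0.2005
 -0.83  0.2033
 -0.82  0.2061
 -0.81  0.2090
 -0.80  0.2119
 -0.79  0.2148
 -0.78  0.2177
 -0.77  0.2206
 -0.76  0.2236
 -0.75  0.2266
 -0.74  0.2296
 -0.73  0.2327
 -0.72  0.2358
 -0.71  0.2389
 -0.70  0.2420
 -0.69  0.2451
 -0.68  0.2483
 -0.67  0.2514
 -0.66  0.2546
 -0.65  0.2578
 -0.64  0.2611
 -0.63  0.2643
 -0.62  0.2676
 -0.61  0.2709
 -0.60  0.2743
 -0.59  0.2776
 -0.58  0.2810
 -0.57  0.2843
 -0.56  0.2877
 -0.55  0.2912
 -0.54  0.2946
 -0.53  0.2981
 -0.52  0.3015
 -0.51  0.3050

T = 1.25;  σ√T = 0.4249
d₁ = [ln(120/90) + (0.032 + 0.38²/2)·1.25] / 0.4249 = [0.2877 + 0.1303] / 0.4249 = 0.9837 → 0.98
d₂ = d₁ − σ√T = 0.9837 − 0.4249 = 0.5589 → 0.56
e^(−rT) = e^(−0.032·1.25) = 0.9608
N(−d₂) = N(-0.56) = 0.2877;  N(−d₁) = N(-0.98) = 0.1635
P = 90·0.9608·0.2877 − 120·0.1635 = 24.8780 − 19.6200 = 5.2580

$5.26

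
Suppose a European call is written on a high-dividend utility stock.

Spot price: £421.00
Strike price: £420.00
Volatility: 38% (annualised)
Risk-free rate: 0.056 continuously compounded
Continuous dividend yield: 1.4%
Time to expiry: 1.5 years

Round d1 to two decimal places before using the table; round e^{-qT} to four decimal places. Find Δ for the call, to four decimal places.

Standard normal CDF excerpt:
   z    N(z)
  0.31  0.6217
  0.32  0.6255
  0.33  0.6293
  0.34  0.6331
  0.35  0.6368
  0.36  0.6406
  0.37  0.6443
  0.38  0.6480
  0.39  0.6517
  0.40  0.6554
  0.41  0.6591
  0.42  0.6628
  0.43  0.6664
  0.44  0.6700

T = 1.5;  σ√T = 0.4654
ln(S/K) + (r − q + σ²/2)T = ln(421/420) + (0.056 − 0.014 + 0.38²/2)·1.5 = 0.0024 + 0.1713 = 0.1737
d₁ = 0.1737 / 0.4654 = 0.3732 ≈ 0.37
N(d₁) = N(0.37) = 0.6443
Δ_call = e^(−qT)·N(d₁) = 0.9792·0.6443 = 0.6309

0.6309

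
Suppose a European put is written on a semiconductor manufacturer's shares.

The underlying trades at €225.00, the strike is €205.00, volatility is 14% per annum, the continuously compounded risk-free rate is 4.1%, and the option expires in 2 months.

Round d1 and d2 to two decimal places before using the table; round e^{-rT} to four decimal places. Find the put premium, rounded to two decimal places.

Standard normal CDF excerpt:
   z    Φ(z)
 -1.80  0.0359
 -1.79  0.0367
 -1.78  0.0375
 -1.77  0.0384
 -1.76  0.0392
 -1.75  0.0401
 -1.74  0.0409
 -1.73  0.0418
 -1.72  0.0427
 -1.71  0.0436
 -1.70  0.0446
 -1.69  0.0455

σ√T = 0.14·√0.1667 = 0.0572
d₁ = [ln(225/205) + (0.041 + 0.14²/2)·0.1667] / 0.0572 = [0.0931 + 0.0085] / 0.0572 = 1.7769 ≈ 1.78
d₂ = d₁ − σ√T = 1.7769 − 0.0572 = 1.7197 ≈ 1.72
e^(−rT) = e^(−0.041·0.1667) = 0.9932
N(−d₂) = N(-1.72) = 0.0427;  N(−d₁) = N(-1.78) = 0.0375
P = 205·0.9932·0.0427 − 225·0.0375 = 8.6940 − 8.4375 = 0.2565

€0.26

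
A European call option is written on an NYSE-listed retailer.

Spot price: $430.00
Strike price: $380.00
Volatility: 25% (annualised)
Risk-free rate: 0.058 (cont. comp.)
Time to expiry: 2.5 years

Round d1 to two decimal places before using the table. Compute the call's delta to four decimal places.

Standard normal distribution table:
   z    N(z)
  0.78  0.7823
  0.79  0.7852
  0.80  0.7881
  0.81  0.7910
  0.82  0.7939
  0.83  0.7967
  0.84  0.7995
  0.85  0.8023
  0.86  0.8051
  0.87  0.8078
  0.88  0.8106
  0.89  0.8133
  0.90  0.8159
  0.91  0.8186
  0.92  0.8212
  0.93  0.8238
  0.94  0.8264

0.8106

T = 2.5;  σ√T = 0.3953
d₁ = [ln(430/380) + (0.058 + 0.25²/2)·2.5] / 0.3953 = [0.1236 + 0.2231] / 0.3953 = 0.8772 → 0.88
N(d₁) = N(0.88) = 0.8106
Δ_call = N(d₁) = 0.8106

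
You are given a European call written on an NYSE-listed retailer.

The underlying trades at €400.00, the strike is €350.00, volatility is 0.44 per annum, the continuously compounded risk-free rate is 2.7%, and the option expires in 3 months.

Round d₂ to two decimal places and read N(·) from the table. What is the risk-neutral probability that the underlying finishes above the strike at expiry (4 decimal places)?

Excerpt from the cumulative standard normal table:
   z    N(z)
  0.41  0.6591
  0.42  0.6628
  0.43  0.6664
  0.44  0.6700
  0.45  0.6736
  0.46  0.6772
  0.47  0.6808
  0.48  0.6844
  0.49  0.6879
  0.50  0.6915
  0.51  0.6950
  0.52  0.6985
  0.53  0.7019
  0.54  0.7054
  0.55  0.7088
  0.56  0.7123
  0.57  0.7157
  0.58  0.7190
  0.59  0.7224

σ√T = 0.44·√0.25 = 0.2200
ln(S/K) + (r + σ²/2)T = ln(400/350) + (0.027 + 0.44²/2)·0.25 = 0.1335 + 0.0309 = 0.1645
d₁ = 0.1645 / 0.2200 = 0.7476 which rounds to 0.75
d₂ = d₁ − σ√T = 0.7476 − 0.2200 = 0.5276 which rounds to 0.53
Risk-neutral Pr[S_T > K] = N(d₂) = N(0.53) = 0.7019

0.7019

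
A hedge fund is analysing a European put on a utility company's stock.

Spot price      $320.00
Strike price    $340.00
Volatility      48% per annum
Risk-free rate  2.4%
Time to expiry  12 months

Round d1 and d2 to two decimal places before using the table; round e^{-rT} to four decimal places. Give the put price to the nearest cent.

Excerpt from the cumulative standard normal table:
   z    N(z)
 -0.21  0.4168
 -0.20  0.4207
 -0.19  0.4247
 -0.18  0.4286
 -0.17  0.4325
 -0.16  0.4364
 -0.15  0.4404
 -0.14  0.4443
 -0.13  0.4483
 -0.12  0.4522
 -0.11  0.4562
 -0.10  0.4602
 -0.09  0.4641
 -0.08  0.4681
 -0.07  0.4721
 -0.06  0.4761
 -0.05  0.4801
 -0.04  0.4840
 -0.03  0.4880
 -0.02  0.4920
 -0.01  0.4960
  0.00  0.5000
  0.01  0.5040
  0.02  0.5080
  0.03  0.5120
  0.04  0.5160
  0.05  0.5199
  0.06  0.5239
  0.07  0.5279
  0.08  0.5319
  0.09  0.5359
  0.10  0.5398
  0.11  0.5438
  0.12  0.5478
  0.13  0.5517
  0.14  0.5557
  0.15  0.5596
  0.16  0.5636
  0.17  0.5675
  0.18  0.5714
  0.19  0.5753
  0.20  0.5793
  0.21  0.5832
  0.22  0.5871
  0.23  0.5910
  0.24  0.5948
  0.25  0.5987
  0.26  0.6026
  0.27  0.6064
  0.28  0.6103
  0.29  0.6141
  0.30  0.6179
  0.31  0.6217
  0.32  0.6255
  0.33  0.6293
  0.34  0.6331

T = 1;  σ√T = 0.4800
ln(S/K) + (r + σ²/2)T = ln(320/340) + (0.024 + 0.48²/2)·1 = -0.0606 + 0.1392 = 0.0786
d₁ = 0.0786 / 0.4800 = 0.1637 which rounds to 0.16
d₂ = d₁ − σ√T = 0.1637 − 0.4800 = -0.3163 which rounds to -0.32
exp(−rT) = exp(−0.024·1) = 0.9763
P = 340·0.9763·N(0.32) − 320·N(-0.16) = 340·0.9763·0.6255 − 320·0.4364 = 207.6297 − 139.6480 = 67.9817

$67.98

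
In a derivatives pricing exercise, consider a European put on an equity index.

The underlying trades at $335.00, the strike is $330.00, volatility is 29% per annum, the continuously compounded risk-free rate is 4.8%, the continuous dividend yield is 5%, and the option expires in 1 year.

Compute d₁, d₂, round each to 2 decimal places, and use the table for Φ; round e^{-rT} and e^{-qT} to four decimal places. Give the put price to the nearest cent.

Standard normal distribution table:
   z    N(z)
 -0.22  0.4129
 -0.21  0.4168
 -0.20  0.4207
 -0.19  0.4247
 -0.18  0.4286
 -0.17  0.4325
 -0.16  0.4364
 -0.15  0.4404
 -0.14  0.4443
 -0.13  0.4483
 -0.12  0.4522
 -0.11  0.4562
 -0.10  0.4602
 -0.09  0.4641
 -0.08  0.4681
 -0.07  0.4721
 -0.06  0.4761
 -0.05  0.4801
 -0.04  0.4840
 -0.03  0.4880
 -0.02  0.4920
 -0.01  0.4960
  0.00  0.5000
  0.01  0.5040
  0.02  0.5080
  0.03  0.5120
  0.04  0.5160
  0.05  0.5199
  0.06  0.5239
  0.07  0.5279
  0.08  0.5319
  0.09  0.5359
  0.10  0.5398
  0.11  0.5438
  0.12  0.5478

σ√T = 0.29·√1 = 0.2900
d₁ = [ln(335/330) + (0.048 − 0.05 + ½·0.29²)·1] / (σ√T) = (0.0150 + 0.0400) / 0.2900 = 0.1900 which rounds to 0.19
d₂ = 0.1900 − 0.2900 = -0.1000 which rounds to -0.10
exp(−qT) = exp(−0.05·1) = 0.9512;  exp(−rT) = exp(−0.048·1) = 0.9531
N(−d₂) = N(0.10) = 0.5398;  N(−d₁) = N(-0.19) = 0.4247
P = 330·0.9531·0.5398 − 335·0.9512·0.4247 = 169.7795 − 135.3315 = 34.4480

$34.45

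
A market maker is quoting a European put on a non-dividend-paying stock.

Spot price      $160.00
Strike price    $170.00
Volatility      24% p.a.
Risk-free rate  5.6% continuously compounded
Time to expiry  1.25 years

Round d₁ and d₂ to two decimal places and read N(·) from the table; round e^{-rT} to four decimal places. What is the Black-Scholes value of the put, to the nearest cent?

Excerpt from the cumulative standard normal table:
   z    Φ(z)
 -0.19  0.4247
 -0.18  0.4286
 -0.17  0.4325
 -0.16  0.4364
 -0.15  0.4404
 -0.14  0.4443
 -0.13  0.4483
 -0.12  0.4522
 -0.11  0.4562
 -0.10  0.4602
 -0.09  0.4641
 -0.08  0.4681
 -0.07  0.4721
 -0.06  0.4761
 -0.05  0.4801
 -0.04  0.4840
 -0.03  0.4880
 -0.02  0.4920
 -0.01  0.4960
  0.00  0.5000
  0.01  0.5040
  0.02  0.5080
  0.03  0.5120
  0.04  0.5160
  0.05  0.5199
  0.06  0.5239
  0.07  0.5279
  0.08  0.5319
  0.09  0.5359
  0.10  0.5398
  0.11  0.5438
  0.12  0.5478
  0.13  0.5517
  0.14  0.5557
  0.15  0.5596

σ√T = 0.24 × 1.1180 = 0.2683
d₁ = [ln(160/170) + (0.056 + 0.24²/2)·1.25] / 0.2683 = [-0.0606 + 0.1060] / 0.2683 = 0.1691 which rounds to 0.17
d₂ = d₁ − σ√T = 0.1691 − 0.2683 = -0.0992 which rounds to -0.10
e^(−rT) = e^(−0.056·1.25) = 0.9324
N(−d₂) = N(0.10) = 0.5398;  N(−d₁) = N(-0.17) = 0.4325
P = 170·0.9324·0.5398 − 160·0.4325 = 85.5626 − 69.2000 = 16.3626

$16.36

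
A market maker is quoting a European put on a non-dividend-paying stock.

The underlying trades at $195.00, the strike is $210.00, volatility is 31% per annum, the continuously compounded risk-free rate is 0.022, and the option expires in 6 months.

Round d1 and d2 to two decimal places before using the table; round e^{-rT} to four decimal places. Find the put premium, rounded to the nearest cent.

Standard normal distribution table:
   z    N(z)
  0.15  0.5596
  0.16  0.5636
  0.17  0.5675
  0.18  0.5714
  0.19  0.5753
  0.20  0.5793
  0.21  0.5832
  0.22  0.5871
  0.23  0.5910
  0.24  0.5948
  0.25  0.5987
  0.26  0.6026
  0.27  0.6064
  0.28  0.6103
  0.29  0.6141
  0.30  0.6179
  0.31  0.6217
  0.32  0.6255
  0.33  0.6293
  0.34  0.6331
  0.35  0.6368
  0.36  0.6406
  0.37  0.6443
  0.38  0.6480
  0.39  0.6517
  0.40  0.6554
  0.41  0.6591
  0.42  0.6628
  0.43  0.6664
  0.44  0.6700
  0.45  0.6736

$24.71

σ√T = 0.31·√0.5 = 0.2192
ln(S/K) + (r + σ²/2)T = ln(195/210) + (0.022 + 0.31²/2)·0.5 = -0.0741 + 0.0350 = -0.0391
d₁ = -0.0391 / 0.2192 = -0.1783 which rounds to -0.18
d₂ = d₁ − σ√T = -0.1783 − 0.2192 = -0.3975 which rounds to -0.40
exp(−rT) = exp(−0.022·0.5) = 0.9891
P = 210·0.9891·N(0.40) − 195·N(0.18) = 210·0.9891·0.6554 − 195·0.5714 = 136.1338 − 111.4230 = 24.7108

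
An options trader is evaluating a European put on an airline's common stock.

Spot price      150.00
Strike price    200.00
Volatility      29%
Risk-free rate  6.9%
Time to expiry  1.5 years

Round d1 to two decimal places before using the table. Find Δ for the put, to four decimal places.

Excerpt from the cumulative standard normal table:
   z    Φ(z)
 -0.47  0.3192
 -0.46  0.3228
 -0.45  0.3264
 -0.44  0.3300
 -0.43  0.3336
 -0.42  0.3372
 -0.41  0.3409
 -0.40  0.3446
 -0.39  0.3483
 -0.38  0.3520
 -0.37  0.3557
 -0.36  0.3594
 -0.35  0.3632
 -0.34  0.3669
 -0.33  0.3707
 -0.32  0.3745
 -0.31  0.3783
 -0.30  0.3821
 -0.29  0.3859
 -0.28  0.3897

-0.6331

σ√T = 0.29 × 1.2247 = 0.3552
d₁ = [ln(150/200) + (0.069 + 0.29²/2)·1.5] / 0.3552 = [-0.2877 + 0.1666] / 0.3552 = -0.3410 ⇒ -0.34
N(d₁) = N(-0.34) = 0.3669
Δ_put = N(d₁) − 1 = 0.3669 − 1 = -0.6331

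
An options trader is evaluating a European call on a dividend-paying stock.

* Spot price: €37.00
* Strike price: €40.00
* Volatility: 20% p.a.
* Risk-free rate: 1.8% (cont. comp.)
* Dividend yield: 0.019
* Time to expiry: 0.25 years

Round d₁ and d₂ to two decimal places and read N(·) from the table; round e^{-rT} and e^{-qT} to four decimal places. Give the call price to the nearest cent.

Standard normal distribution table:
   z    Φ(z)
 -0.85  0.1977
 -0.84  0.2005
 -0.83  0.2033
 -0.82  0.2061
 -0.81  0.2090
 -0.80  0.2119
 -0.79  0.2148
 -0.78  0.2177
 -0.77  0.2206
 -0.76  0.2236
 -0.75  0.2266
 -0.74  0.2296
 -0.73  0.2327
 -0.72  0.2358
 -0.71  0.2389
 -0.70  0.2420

€0.47

σ√T = 0.2 × 0.5000 = 0.1000
d₁ = [ln(37/40) + (0.018 − 0.019 + 0.2²/2)·0.25] / 0.1000 = [-0.0780 + 0.0048] / 0.1000 = -0.7321 → -0.73
d₂ = d₁ − σ√T = -0.7321 − 0.1000 = -0.8321 → -0.83
e^(−qT) = e^(−0.019·0.25) = 0.9953;  e^(−rT) = e^(−0.018·0.25) = 0.9955
N(d₁) = N(-0.73) = 0.2327;  N(d₂) = N(-0.83) = 0.2033
C = 37·0.9953·0.2327 − 40·0.9955·0.2033 = 8.5694 − 8.0954 = 0.4740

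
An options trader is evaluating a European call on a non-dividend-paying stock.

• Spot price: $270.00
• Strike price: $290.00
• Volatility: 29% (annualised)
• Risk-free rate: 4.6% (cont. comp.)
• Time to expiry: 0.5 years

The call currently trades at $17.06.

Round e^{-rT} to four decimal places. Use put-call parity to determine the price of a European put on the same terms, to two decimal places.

$30.48

e^(−rT) = e^(−0.046·0.5) = 0.9773
Put-call parity: C − P = S − K·e^(−rT) = 270 − 290·0.9773 = 270 − 283.4170 = -13.4170
P = C − (C − P) = 17.06 − (-13.4170) = 30.4770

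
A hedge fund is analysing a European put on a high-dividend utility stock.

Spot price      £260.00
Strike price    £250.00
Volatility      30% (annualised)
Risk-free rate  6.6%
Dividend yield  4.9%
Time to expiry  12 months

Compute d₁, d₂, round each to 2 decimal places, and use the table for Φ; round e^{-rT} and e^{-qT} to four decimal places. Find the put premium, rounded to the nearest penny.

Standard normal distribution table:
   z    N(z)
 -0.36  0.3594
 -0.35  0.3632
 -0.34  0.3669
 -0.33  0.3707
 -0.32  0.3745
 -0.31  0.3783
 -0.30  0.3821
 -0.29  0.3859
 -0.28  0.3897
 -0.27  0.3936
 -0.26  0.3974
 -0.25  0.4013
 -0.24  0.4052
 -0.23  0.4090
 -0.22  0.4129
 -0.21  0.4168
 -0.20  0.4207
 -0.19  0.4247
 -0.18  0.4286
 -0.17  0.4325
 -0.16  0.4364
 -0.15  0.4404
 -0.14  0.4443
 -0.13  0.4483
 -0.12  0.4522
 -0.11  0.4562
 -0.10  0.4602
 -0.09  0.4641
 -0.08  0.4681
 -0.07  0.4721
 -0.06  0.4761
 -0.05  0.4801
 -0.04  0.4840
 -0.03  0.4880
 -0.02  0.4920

£22.43

σ√T = 0.3 × 1.0000 = 0.3000
d₁ = [ln(260/250) + (0.066 − 0.049 + 0.3²/2)·1] / 0.3000 = [0.0392 + 0.0620] / 0.3000 = 0.3374 ≈ 0.34
d₂ = d₁ − σ√T = 0.3374 − 0.3000 = 0.0374 ≈ 0.04
exp(−qT) = exp(−0.049·1) = 0.9522;  exp(−rT) = exp(−0.066·1) = 0.9361
N(−d₂) = N(-0.04) = 0.4840;  N(−d₁) = N(-0.34) = 0.3669
P = 250·0.9361·0.4840 − 260·0.9522·0.3669 = 113.2681 − 90.8342 = 22.4339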